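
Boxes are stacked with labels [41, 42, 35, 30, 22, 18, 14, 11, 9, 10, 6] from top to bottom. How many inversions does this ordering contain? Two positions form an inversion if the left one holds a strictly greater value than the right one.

53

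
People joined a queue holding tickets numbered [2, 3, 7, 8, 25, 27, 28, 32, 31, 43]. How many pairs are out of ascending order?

For each element, count later entries that are smaller:
2 → none → 0
3 → none → 0
7 → none → 0
8 → none → 0
25 → none → 0
27 → none → 0
28 → none → 0
32 → 31 → 1
31 → none → 0
43 → none → 0
Sum: 0 + 0 + 0 + 0 + 0 + 0 + 0 + 1 + 0 + 0 = 1

1 inversion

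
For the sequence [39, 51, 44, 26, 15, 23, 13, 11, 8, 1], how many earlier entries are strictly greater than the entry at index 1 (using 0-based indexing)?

0 such elements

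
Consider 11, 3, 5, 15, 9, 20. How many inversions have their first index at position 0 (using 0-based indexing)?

The element at index 0 is 11.
Elements after it: 3, 5, 15, 9, 20
Those smaller than 11: 3, 5, 9

3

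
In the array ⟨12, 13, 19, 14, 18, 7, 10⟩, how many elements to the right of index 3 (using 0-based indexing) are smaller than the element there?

2 such elements

The element at index 3 is 14.
Elements after it: 18, 7, 10
Those smaller than 14: 7, 10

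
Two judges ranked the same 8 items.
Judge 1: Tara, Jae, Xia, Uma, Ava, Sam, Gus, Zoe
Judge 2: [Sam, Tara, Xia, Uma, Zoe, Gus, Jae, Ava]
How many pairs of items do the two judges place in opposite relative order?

12

Assign each item its position (1..8) in the first ordering, then rewrite the second ordering as that position sequence:
positions: Tara→1, Jae→2, Xia→3, Uma→4, Ava→5, Sam→6, Gus→7, Zoe→8
second ordering as positions: [6, 1, 3, 4, 8, 7, 2, 5]
Discordant pairs = inversions in this position sequence.
6: 1, 3, 4, 2, 5 → 5
1: 0
3: 2 → 1
4: 2 → 1
8: 7, 2, 5 → 3
7: 2, 5 → 2
2: 0
5: 0
Total: 5 + 0 + 1 + 1 + 3 + 2 + 0 + 0 = 12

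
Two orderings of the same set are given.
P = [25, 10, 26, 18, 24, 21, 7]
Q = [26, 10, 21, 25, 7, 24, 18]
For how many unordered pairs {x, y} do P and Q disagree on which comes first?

Assign each item its position (1..7) in the first ordering, then rewrite the second ordering as that position sequence:
positions: 25→1, 10→2, 26→3, 18→4, 24→5, 21→6, 7→7
second ordering as positions: [3, 2, 6, 1, 7, 5, 4]
Discordant pairs = inversions in this position sequence.
3: 2, 1 → 2
2: 1 → 1
6: 1, 5, 4 → 3
1: 0
7: 5, 4 → 2
5: 4 → 1
4: 0
Total: 2 + 1 + 3 + 0 + 2 + 1 + 0 = 9

9 disagreeing pairs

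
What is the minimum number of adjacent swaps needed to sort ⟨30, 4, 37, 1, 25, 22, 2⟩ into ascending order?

The minimum number of adjacent swaps to sort an array equals its inversion count, since every such swap removes exactly one inversion.
Count inversions — for each element, later elements that are smaller:
30: 4, 1, 25, 22, 2 → 5
4: 1, 2 → 2
37: 1, 25, 22, 2 → 4
1: none → 0
25: 22, 2 → 2
22: 2 → 1
2: none → 0
Total inversions: 5 + 2 + 4 + 0 + 2 + 1 + 0 = 14

14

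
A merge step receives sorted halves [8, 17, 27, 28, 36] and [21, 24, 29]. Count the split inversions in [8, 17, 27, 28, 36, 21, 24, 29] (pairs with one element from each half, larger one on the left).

There are 7 cross-inversions.

Count, for every r in R, how many entries of L exceed r:
r = 21: 27, 28, 36 → 3
r = 24: 27, 28, 36 → 3
r = 29: 36 → 1
Cross-inversions: 3 + 3 + 1 = 7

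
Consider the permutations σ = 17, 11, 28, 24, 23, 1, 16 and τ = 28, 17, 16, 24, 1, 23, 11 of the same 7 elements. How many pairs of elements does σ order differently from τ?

Assign each item its position (1..7) in the first ordering, then rewrite the second ordering as that position sequence:
positions: 17→1, 11→2, 28→3, 24→4, 23→5, 1→6, 16→7
second ordering as positions: [3, 1, 7, 4, 6, 5, 2]
Discordant pairs = inversions in this position sequence.
3: 1, 2 → 2
1: 0
7: 4, 6, 5, 2 → 4
4: 2 → 1
6: 5, 2 → 2
5: 2 → 1
2: 0
Total: 2 + 0 + 4 + 1 + 2 + 1 + 0 = 10

Discordant pairs: 10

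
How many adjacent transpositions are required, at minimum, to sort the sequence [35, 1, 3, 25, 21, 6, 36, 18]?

Minimum adjacent swaps = number of inversions (each swap of adjacent out-of-order elements removes one inversion and no swap can remove more).
Count inversions — for each element, later elements that are smaller:
35: 1, 3, 25, 21, 6, 18 → 6
1: none → 0
3: none → 0
25: 21, 6, 18 → 3
21: 6, 18 → 2
6: none → 0
36: 18 → 1
18: none → 0
Total inversions: 6 + 0 + 0 + 3 + 2 + 0 + 1 + 0 = 12

There are 12 swaps.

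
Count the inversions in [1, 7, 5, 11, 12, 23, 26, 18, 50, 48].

For each element, count later entries that are smaller:
1 → none → 0
7 → 5 → 1
5 → none → 0
11 → none → 0
12 → none → 0
23 → 18 → 1
26 → 18 → 1
18 → none → 0
50 → 48 → 1
48 → none → 0
Sum: 0 + 1 + 0 + 0 + 0 + 1 + 1 + 0 + 1 + 0 = 4

4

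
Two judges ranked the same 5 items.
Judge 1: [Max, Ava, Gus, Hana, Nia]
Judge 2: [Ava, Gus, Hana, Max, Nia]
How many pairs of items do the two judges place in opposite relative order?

3

Assign each item its position (1..5) in the first ordering, then rewrite the second ordering as that position sequence:
positions: Max→1, Ava→2, Gus→3, Hana→4, Nia→5
second ordering as positions: [2, 3, 4, 1, 5]
Discordant pairs = inversions in this position sequence.
2: 1 → 1
3: 1 → 1
4: 1 → 1
1: 0
5: 0
Total: 1 + 1 + 1 + 0 + 0 = 3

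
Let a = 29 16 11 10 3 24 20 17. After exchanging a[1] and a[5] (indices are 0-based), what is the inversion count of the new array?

17 inversions

Positions 1 and 5 hold 16 and 24; after swapping, the array is [29, 24, 11, 10, 3, 16, 20, 17].
For each element, count later entries that are smaller:
29: 7
24: 6
11: 2
10: 1
3: 0
16: 0
20: 1
17: 0
Sum: 7 + 6 + 2 + 1 + 0 + 0 + 1 + 0 = 17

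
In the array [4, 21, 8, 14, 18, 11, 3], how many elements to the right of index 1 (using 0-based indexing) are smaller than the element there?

5 such elements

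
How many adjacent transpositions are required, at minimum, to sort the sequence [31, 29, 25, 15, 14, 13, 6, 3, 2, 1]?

45

Each adjacent swap fixes exactly one inversion, so the minimum swap count equals the number of inversions.
Count inversions — for each element, later elements that are smaller:
31: 29, 25, 15, 14, 13, 6, 3, 2, 1 → 9
29: 25, 15, 14, 13, 6, 3, 2, 1 → 8
25: 15, 14, 13, 6, 3, 2, 1 → 7
15: 14, 13, 6, 3, 2, 1 → 6
14: 13, 6, 3, 2, 1 → 5
13: 6, 3, 2, 1 → 4
6: 3, 2, 1 → 3
3: 2, 1 → 2
2: 1 → 1
1: none → 0
Total inversions: 9 + 8 + 7 + 6 + 5 + 4 + 3 + 2 + 1 + 0 = 45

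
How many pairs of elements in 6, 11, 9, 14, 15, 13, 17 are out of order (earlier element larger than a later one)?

3

Listing every pair i<j with a[i]>a[j] (using 0-based positions):
(1,2): 11 > 9
(3,5): 14 > 13
(4,5): 15 > 13
That's 3 pairs.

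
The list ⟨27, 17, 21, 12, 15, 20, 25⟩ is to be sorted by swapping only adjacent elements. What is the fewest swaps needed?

Minimum adjacent swaps = number of inversions (each swap of adjacent out-of-order elements removes one inversion and no swap can remove more).
Count inversions — for each element, later elements that are smaller:
27: 17, 21, 12, 15, 20, 25 → 6
17: 12, 15 → 2
21: 12, 15, 20 → 3
12: none → 0
15: none → 0
20: none → 0
25: none → 0
Total inversions: 6 + 2 + 3 + 0 + 0 + 0 + 0 = 11

11 adjacent swaps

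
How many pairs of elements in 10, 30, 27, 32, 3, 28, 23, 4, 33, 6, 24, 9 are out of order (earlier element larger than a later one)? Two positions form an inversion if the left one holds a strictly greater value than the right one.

Inversions: 37

Element-by-element contributions:
10 → 3, 4, 6, 9 → 4
30 → 27, 3, 28, 23, 4, 6, 24, 9 → 8
27 → 3, 23, 4, 6, 24, 9 → 6
32 → 3, 28, 23, 4, 6, 24, 9 → 7
3 → none → 0
28 → 23, 4, 6, 24, 9 → 5
23 → 4, 6, 9 → 3
4 → none → 0
33 → 6, 24, 9 → 3
6 → none → 0
24 → 9 → 1
9 → none → 0
Sum: 4 + 8 + 6 + 7 + 0 + 5 + 3 + 0 + 3 + 0 + 1 + 0 = 37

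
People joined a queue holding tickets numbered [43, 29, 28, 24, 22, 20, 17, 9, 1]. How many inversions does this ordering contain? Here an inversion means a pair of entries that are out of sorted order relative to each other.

Sweep left to right; for each value list the smaller values that follow it:
43 → 29, 28, 24, 22, 20, 17, 9, 1 → 8
29 → 28, 24, 22, 20, 17, 9, 1 → 7
28 → 24, 22, 20, 17, 9, 1 → 6
24 → 22, 20, 17, 9, 1 → 5
22 → 20, 17, 9, 1 → 4
20 → 17, 9, 1 → 3
17 → 9, 1 → 2
9 → 1 → 1
1 → none → 0
Sum: 8 + 7 + 6 + 5 + 4 + 3 + 2 + 1 + 0 = 36

Inversions: 36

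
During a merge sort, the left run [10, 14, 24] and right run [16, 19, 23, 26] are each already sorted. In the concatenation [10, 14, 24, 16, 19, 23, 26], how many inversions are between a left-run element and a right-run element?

There are 3 cross-inversions.

For each element r of the right run, count left-run elements greater than r:
r = 16: 24 → 1
r = 19: 24 → 1
r = 23: 24 → 1
r = 26: none → 0
Cross-inversions: 1 + 1 + 1 + 0 = 3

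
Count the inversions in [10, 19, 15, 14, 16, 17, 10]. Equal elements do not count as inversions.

There are 10 out-of-order pairs.

Sweep left to right; for each value list the smaller values that follow it:
10: 0
19: 5
15: 2
14: 1
16: 1
17: 1
10: 0
Sum: 0 + 5 + 2 + 1 + 1 + 1 + 0 = 10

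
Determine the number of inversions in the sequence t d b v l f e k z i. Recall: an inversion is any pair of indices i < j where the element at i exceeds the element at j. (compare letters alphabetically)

For each element, count later entries that are smaller:
t → d, b, l, f, e, k, i → 7
d → b → 1
b → none → 0
v → l, f, e, k, i → 5
l → f, e, k, i → 4
f → e → 1
e → none → 0
k → i → 1
z → i → 1
i → none → 0
Sum: 7 + 1 + 0 + 5 + 4 + 1 + 0 + 1 + 1 + 0 = 20

20 inversions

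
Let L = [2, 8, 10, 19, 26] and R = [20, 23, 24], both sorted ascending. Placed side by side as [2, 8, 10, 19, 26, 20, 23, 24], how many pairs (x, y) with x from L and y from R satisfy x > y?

Count, for every r in R, how many entries of L exceed r:
r = 20: 26 → 1
r = 23: 26 → 1
r = 24: 26 → 1
Cross-inversions: 1 + 1 + 1 = 3

Split inversions: 3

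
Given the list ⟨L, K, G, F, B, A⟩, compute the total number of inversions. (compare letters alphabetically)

For each element, count later entries that are smaller:
L: 5
K: 4
G: 3
F: 2
B: 1
A: 0
Sum: 5 + 4 + 3 + 2 + 1 + 0 = 15

Inversions: 15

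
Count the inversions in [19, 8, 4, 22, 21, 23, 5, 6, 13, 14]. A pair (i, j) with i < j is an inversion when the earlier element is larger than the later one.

For each element, count later entries that are smaller:
19 → 8, 4, 5, 6, 13, 14 → 6
8 → 4, 5, 6 → 3
4 → none → 0
22 → 21, 5, 6, 13, 14 → 5
21 → 5, 6, 13, 14 → 4
23 → 5, 6, 13, 14 → 4
5 → none → 0
6 → none → 0
13 → none → 0
14 → none → 0
Sum: 6 + 3 + 0 + 5 + 4 + 4 + 0 + 0 + 0 + 0 = 22

22 inversions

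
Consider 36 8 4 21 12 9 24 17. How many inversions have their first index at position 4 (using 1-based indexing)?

The element at index 4 is 21.
Elements after it: 12, 9, 24, 17
Those smaller than 21: 12, 9, 17

3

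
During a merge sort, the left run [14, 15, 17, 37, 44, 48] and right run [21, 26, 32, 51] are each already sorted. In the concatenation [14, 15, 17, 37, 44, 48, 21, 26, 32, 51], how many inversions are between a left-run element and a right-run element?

9

For each element r of the right run, count left-run elements greater than r:
r = 21: 37, 44, 48 → 3
r = 26: 37, 44, 48 → 3
r = 32: 37, 44, 48 → 3
r = 51: none → 0
Cross-inversions: 3 + 3 + 3 + 0 = 9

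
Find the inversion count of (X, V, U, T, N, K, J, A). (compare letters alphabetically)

Element-by-element contributions:
X → V, U, T, N, K, J, A → 7
V → U, T, N, K, J, A → 6
U → T, N, K, J, A → 5
T → N, K, J, A → 4
N → K, J, A → 3
K → J, A → 2
J → A → 1
A → none → 0
Sum: 7 + 6 + 5 + 4 + 3 + 2 + 1 + 0 = 28

28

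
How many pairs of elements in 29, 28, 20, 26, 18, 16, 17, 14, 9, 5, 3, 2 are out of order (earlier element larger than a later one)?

64 inversions

For each element, count later entries that are smaller:
29: 11
28: 10
20: 8
26: 8
18: 7
16: 5
17: 5
14: 4
9: 3
5: 2
3: 1
2: 0
Sum: 11 + 10 + 8 + 8 + 7 + 5 + 5 + 4 + 3 + 2 + 1 + 0 = 64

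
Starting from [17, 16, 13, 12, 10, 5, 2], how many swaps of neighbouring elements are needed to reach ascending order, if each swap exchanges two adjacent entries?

21

The minimum number of adjacent swaps to sort an array equals its inversion count, since every such swap removes exactly one inversion.
Count inversions — for each element, later elements that are smaller:
17: 16, 13, 12, 10, 5, 2 → 6
16: 13, 12, 10, 5, 2 → 5
13: 12, 10, 5, 2 → 4
12: 10, 5, 2 → 3
10: 5, 2 → 2
5: 2 → 1
2: none → 0
Total inversions: 6 + 5 + 4 + 3 + 2 + 1 + 0 = 21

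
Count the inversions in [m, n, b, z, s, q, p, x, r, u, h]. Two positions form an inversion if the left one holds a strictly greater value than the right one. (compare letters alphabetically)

23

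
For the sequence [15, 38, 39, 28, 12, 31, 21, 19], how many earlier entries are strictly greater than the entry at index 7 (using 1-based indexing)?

4

The element at index 7 is 21.
Elements before it: 15, 38, 39, 28, 12, 31
Those larger than 21: 38, 39, 28, 31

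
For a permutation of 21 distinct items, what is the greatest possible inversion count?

210

The maximum occurs when the array is in strictly decreasing order: every one of the C(21, 2) pairs is inverted.
C(21, 2) = 21·20/2 = 210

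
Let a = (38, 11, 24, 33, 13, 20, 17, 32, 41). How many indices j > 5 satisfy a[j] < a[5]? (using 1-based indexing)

0

The element at index 5 is 13.
Elements after it: 20, 17, 32, 41
None of them are smaller than 13.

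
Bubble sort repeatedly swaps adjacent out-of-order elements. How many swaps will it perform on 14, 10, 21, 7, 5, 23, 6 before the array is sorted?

The minimum number of adjacent swaps to sort an array equals its inversion count, since every such swap removes exactly one inversion.
Count inversions — for each element, later elements that are smaller:
14: 10, 7, 5, 6 → 4
10: 7, 5, 6 → 3
21: 7, 5, 6 → 3
7: 5, 6 → 2
5: none → 0
23: 6 → 1
6: none → 0
Total inversions: 4 + 3 + 3 + 2 + 0 + 1 + 0 = 13

13 swaps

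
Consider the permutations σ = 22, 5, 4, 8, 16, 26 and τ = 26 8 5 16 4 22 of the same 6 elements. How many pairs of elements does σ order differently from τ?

There are 12 discordant pairs.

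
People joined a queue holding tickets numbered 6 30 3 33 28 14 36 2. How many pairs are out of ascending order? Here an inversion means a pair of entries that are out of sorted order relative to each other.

Inversions: 14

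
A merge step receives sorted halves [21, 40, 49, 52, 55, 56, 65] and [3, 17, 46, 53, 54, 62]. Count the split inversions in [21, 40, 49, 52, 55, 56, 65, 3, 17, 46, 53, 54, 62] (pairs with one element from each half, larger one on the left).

26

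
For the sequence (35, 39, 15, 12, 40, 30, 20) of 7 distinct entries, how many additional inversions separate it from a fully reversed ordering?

9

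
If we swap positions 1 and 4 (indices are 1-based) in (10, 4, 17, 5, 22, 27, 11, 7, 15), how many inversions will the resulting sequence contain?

Inversions: 13

Positions 1 and 4 hold 10 and 5; after swapping, the array is [5, 4, 17, 10, 22, 27, 11, 7, 15].
Count, for each position, how many later elements it exceeds:
5 → 4 → 1
4 → none → 0
17 → 10, 11, 7, 15 → 4
10 → 7 → 1
22 → 11, 7, 15 → 3
27 → 11, 7, 15 → 3
11 → 7 → 1
7 → none → 0
15 → none → 0
Sum: 1 + 0 + 4 + 1 + 3 + 3 + 1 + 0 + 0 = 13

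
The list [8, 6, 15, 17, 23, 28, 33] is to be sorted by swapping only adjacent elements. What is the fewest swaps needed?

1

The minimum number of adjacent swaps to sort an array equals its inversion count, since every such swap removes exactly one inversion.
Count inversions — for each element, later elements that are smaller:
8: 6 → 1
6: none → 0
15: none → 0
17: none → 0
23: none → 0
28: none → 0
33: none → 0
Total inversions: 1 + 0 + 0 + 0 + 0 + 0 + 0 = 1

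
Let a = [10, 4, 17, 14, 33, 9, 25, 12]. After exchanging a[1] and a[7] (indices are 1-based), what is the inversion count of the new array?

Positions 1 and 7 hold 10 and 25; after swapping, the array is [25, 4, 17, 14, 33, 9, 10, 12].
Count, for each position, how many later elements it exceeds:
25 → 4, 17, 14, 9, 10, 12 → 6
4 → none → 0
17 → 14, 9, 10, 12 → 4
14 → 9, 10, 12 → 3
33 → 9, 10, 12 → 3
9 → none → 0
10 → none → 0
12 → none → 0
Sum: 6 + 0 + 4 + 3 + 3 + 0 + 0 + 0 = 16

16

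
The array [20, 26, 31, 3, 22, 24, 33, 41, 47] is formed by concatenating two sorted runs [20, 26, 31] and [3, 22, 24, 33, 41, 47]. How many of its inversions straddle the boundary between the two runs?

Cross-inversions: 7

Take each right-half value and tally the left-half values above it:
r = 3: 20, 26, 31 → 3
r = 22: 26, 31 → 2
r = 24: 26, 31 → 2
r = 33: none → 0
r = 41: none → 0
r = 47: none → 0
Cross-inversions: 3 + 2 + 2 + 0 + 0 + 0 = 7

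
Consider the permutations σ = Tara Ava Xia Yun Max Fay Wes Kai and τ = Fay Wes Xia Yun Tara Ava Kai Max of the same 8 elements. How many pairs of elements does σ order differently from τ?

Assign each item its position (1..8) in the first ordering, then rewrite the second ordering as that position sequence:
positions: Tara→1, Ava→2, Xia→3, Yun→4, Max→5, Fay→6, Wes→7, Kai→8
second ordering as positions: [6, 7, 3, 4, 1, 2, 8, 5]
Discordant pairs = inversions in this position sequence.
6: 3, 4, 1, 2, 5 → 5
7: 3, 4, 1, 2, 5 → 5
3: 1, 2 → 2
4: 1, 2 → 2
1: 0
2: 0
8: 5 → 1
5: 0
Total: 5 + 5 + 2 + 2 + 0 + 0 + 1 + 0 = 15

Discordant pairs: 15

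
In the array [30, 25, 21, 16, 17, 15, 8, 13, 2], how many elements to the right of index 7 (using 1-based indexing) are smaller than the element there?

1

The element at index 7 is 8.
Elements after it: 13, 2
Those smaller than 8: 2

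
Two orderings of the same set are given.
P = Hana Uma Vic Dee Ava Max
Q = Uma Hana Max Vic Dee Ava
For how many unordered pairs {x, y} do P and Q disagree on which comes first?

Assign each item its position (1..6) in the first ordering, then rewrite the second ordering as that position sequence:
positions: Hana→1, Uma→2, Vic→3, Dee→4, Ava→5, Max→6
second ordering as positions: [2, 1, 6, 3, 4, 5]
Discordant pairs = inversions in this position sequence.
2: 1 → 1
1: 0
6: 3, 4, 5 → 3
3: 0
4: 0
5: 0
Total: 1 + 0 + 3 + 0 + 0 + 0 = 4

4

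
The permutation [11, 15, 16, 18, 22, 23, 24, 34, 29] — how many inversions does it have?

Element-by-element contributions:
11 → none → 0
15 → none → 0
16 → none → 0
18 → none → 0
22 → none → 0
23 → none → 0
24 → none → 0
34 → 29 → 1
29 → none → 0
Sum: 0 + 0 + 0 + 0 + 0 + 0 + 0 + 1 + 0 = 1

1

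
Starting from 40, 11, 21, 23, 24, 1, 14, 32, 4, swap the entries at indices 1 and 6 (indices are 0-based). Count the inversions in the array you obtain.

22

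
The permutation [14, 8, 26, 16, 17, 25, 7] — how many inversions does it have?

10 inversions

Inversion pairs (indices are 1-based):
(1,2): 14 > 8
(1,7): 14 > 7
(2,7): 8 > 7
(3,4): 26 > 16
(3,5): 26 > 17
(3,6): 26 > 25
(3,7): 26 > 7
(4,7): 16 > 7
(5,7): 17 > 7
(6,7): 25 > 7
That's 10 pairs.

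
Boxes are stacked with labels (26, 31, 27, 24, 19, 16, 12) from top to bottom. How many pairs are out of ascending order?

19

For each element, count later entries that are smaller:
26 → 24, 19, 16, 12 → 4
31 → 27, 24, 19, 16, 12 → 5
27 → 24, 19, 16, 12 → 4
24 → 19, 16, 12 → 3
19 → 16, 12 → 2
16 → 12 → 1
12 → none → 0
Sum: 4 + 5 + 4 + 3 + 2 + 1 + 0 = 19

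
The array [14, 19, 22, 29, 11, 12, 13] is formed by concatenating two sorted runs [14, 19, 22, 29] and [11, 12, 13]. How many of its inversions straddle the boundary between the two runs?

Count, for every r in R, how many entries of L exceed r:
r = 11: 14, 19, 22, 29 → 4
r = 12: 14, 19, 22, 29 → 4
r = 13: 14, 19, 22, 29 → 4
Cross-inversions: 4 + 4 + 4 = 12

12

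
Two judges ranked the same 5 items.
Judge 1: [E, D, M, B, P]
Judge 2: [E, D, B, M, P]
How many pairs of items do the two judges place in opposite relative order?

Assign each item its position (1..5) in the first ordering, then rewrite the second ordering as that position sequence:
positions: E→1, D→2, M→3, B→4, P→5
second ordering as positions: [1, 2, 4, 3, 5]
Discordant pairs = inversions in this position sequence.
1: 0
2: 0
4: 3 → 1
3: 0
5: 0
Total: 0 + 0 + 1 + 0 + 0 = 1

There is 1 discordant pair.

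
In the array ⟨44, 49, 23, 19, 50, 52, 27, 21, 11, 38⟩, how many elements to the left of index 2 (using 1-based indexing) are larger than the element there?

0

The element at index 2 is 49.
Elements before it: 44
None of them are larger than 49.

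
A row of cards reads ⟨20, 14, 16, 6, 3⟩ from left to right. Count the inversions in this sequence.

9

Count, for each position, how many later elements it exceeds:
20: 4
14: 2
16: 2
6: 1
3: 0
Sum: 4 + 2 + 2 + 1 + 0 = 9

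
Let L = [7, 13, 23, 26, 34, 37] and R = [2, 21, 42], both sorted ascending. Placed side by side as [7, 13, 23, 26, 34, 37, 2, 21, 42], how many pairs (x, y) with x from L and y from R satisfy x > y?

Take each right-half value and tally the left-half values above it:
r = 2: 7, 13, 23, 26, 34, 37 → 6
r = 21: 23, 26, 34, 37 → 4
r = 42: none → 0
Cross-inversions: 6 + 4 + 0 = 10

Split inversions: 10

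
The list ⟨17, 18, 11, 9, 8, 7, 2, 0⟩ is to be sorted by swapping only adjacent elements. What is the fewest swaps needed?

The minimum number of adjacent swaps to sort an array equals its inversion count, since every such swap removes exactly one inversion.
Count inversions — for each element, later elements that are smaller:
17: 11, 9, 8, 7, 2, 0 → 6
18: 11, 9, 8, 7, 2, 0 → 6
11: 9, 8, 7, 2, 0 → 5
9: 8, 7, 2, 0 → 4
8: 7, 2, 0 → 3
7: 2, 0 → 2
2: 0 → 1
0: none → 0
Total inversions: 6 + 6 + 5 + 4 + 3 + 2 + 1 + 0 = 27

27 swaps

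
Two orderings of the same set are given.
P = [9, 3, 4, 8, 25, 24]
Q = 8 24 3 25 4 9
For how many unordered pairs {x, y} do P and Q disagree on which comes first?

Assign each item its position (1..6) in the first ordering, then rewrite the second ordering as that position sequence:
positions: 9→1, 3→2, 4→3, 8→4, 25→5, 24→6
second ordering as positions: [4, 6, 2, 5, 3, 1]
Discordant pairs = inversions in this position sequence.
4: 2, 3, 1 → 3
6: 2, 5, 3, 1 → 4
2: 1 → 1
5: 3, 1 → 2
3: 1 → 1
1: 0
Total: 3 + 4 + 1 + 2 + 1 + 0 = 11

11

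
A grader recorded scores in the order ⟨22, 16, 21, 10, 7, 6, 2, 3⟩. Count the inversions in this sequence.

26 out-of-order pairs

Sweep left to right; for each value list the smaller values that follow it:
22: 7
16: 5
21: 5
10: 4
7: 3
6: 2
2: 0
3: 0
Sum: 7 + 5 + 5 + 4 + 3 + 2 + 0 + 0 = 26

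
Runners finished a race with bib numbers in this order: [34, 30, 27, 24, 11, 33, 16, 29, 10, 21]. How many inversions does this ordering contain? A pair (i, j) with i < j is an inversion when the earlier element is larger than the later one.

There are 33 out-of-order pairs.

For each element, count later entries that are smaller:
34 → 30, 27, 24, 11, 33, 16, 29, 10, 21 → 9
30 → 27, 24, 11, 16, 29, 10, 21 → 7
27 → 24, 11, 16, 10, 21 → 5
24 → 11, 16, 10, 21 → 4
11 → 10 → 1
33 → 16, 29, 10, 21 → 4
16 → 10 → 1
29 → 10, 21 → 2
10 → none → 0
21 → none → 0
Sum: 9 + 7 + 5 + 4 + 1 + 4 + 1 + 2 + 0 + 0 = 33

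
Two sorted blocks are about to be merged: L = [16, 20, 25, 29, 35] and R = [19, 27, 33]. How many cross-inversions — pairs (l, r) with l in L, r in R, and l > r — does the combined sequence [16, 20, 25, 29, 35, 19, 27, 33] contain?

Count, for every r in R, how many entries of L exceed r:
r = 19: 20, 25, 29, 35 → 4
r = 27: 29, 35 → 2
r = 33: 35 → 1
Cross-inversions: 4 + 2 + 1 = 7

There are 7 cross-inversions.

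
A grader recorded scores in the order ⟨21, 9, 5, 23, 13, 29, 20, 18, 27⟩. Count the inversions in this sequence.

For each element, count later entries that are smaller:
21 → 9, 5, 13, 20, 18 → 5
9 → 5 → 1
5 → none → 0
23 → 13, 20, 18 → 3
13 → none → 0
29 → 20, 18, 27 → 3
20 → 18 → 1
18 → none → 0
27 → none → 0
Sum: 5 + 1 + 0 + 3 + 0 + 3 + 1 + 0 + 0 = 13

13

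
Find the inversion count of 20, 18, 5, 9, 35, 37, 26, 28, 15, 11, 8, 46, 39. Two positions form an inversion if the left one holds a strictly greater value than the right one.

32 inversions

Element-by-element contributions:
20: 6
18: 5
5: 0
9: 1
35: 5
37: 5
26: 3
28: 3
15: 2
11: 1
8: 0
46: 1
39: 0
Sum: 6 + 5 + 0 + 1 + 5 + 5 + 3 + 3 + 2 + 1 + 0 + 1 + 0 = 32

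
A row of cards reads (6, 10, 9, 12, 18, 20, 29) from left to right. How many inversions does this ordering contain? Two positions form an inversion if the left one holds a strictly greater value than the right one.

1

Element-by-element contributions:
6 → none → 0
10 → 9 → 1
9 → none → 0
12 → none → 0
18 → none → 0
20 → none → 0
29 → none → 0
Sum: 0 + 1 + 0 + 0 + 0 + 0 + 0 = 1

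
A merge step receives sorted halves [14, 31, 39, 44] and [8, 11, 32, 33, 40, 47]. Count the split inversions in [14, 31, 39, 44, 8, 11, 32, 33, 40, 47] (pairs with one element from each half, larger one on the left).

For each element r of the right run, count left-run elements greater than r:
r = 8: 14, 31, 39, 44 → 4
r = 11: 14, 31, 39, 44 → 4
r = 32: 39, 44 → 2
r = 33: 39, 44 → 2
r = 40: 44 → 1
r = 47: none → 0
Cross-inversions: 4 + 4 + 2 + 2 + 1 + 0 = 13

Cross-inversions: 13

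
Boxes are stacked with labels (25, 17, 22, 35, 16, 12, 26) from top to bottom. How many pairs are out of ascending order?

Listing every pair i<j with a[i]>a[j] (using 1-based positions):
(1,2): 25 > 17
(1,3): 25 > 22
(1,5): 25 > 16
(1,6): 25 > 12
(2,5): 17 > 16
(2,6): 17 > 12
(3,5): 22 > 16
(3,6): 22 > 12
(4,5): 35 > 16
(4,6): 35 > 12
(4,7): 35 > 26
(5,6): 16 > 12
That's 12 pairs.

12 inversions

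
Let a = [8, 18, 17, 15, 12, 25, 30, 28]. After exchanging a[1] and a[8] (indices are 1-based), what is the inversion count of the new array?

18 inversions

Positions 1 and 8 hold 8 and 28; after swapping, the array is [28, 18, 17, 15, 12, 25, 30, 8].
Element-by-element contributions:
28: 6
18: 4
17: 3
15: 2
12: 1
25: 1
30: 1
8: 0
Sum: 6 + 4 + 3 + 2 + 1 + 1 + 1 + 0 = 18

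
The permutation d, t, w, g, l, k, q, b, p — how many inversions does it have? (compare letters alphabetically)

Sweep left to right; for each value list the smaller values that follow it:
d → b → 1
t → g, l, k, q, b, p → 6
w → g, l, k, q, b, p → 6
g → b → 1
l → k, b → 2
k → b → 1
q → b, p → 2
b → none → 0
p → none → 0
Sum: 1 + 6 + 6 + 1 + 2 + 1 + 2 + 0 + 0 = 19

19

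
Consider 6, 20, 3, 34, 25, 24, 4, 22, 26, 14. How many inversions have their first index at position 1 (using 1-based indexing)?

2

The element at index 1 is 6.
Elements after it: 20, 3, 34, 25, 24, 4, 22, 26, 14
Those smaller than 6: 3, 4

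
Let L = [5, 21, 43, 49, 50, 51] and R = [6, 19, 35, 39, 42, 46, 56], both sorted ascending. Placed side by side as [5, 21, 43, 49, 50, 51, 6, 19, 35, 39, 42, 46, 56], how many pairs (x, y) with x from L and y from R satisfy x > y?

Take each right-half value and tally the left-half values above it:
r = 6: 21, 43, 49, 50, 51 → 5
r = 19: 21, 43, 49, 50, 51 → 5
r = 35: 43, 49, 50, 51 → 4
r = 39: 43, 49, 50, 51 → 4
r = 42: 43, 49, 50, 51 → 4
r = 46: 49, 50, 51 → 3
r = 56: none → 0
Cross-inversions: 5 + 5 + 4 + 4 + 4 + 3 + 0 = 25

25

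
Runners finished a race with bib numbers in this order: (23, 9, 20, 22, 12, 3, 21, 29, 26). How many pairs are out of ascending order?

14 inversions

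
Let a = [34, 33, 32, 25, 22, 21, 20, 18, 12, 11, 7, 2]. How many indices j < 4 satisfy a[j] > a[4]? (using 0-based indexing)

The element at index 4 is 22.
Elements before it: 34, 33, 32, 25
Those larger than 22: 34, 33, 32, 25

4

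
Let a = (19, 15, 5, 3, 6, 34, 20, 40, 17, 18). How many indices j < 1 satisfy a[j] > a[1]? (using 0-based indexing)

The element at index 1 is 15.
Elements before it: 19
Those larger than 15: 19

1 such element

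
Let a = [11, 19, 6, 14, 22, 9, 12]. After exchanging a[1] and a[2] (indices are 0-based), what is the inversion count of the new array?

There are 9 inversions.

Positions 1 and 2 hold 19 and 6; after swapping, the array is [11, 6, 19, 14, 22, 9, 12].
Count, for each position, how many later elements it exceeds:
11 → 6, 9 → 2
6 → none → 0
19 → 14, 9, 12 → 3
14 → 9, 12 → 2
22 → 9, 12 → 2
9 → none → 0
12 → none → 0
Sum: 2 + 0 + 3 + 2 + 2 + 0 + 0 = 9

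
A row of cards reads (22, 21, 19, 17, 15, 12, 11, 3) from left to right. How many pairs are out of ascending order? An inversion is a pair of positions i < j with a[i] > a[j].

28 out-of-order pairs

Sweep left to right; for each value list the smaller values that follow it:
22 → 21, 19, 17, 15, 12, 11, 3 → 7
21 → 19, 17, 15, 12, 11, 3 → 6
19 → 17, 15, 12, 11, 3 → 5
17 → 15, 12, 11, 3 → 4
15 → 12, 11, 3 → 3
12 → 11, 3 → 2
11 → 3 → 1
3 → none → 0
Sum: 7 + 6 + 5 + 4 + 3 + 2 + 1 + 0 = 28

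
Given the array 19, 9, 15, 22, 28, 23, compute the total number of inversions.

3

Listing every pair i<j with a[i]>a[j] (using 0-based positions):
(0,1): 19 > 9
(0,2): 19 > 15
(4,5): 28 > 23
That's 3 pairs.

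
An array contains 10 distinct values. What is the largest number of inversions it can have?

The maximum occurs when the array is in strictly decreasing order: every one of the C(10, 2) pairs is inverted.
C(10, 2) = 10·9/2 = 45

45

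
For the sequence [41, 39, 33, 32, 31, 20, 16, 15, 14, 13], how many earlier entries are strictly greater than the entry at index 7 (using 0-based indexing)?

7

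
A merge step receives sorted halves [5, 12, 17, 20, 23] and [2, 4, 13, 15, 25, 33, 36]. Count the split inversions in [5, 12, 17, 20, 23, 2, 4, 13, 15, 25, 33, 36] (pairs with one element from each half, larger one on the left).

16

Count, for every r in R, how many entries of L exceed r:
r = 2: 5, 12, 17, 20, 23 → 5
r = 4: 5, 12, 17, 20, 23 → 5
r = 13: 17, 20, 23 → 3
r = 15: 17, 20, 23 → 3
r = 25: none → 0
r = 33: none → 0
r = 36: none → 0
Cross-inversions: 5 + 5 + 3 + 3 + 0 + 0 + 0 = 16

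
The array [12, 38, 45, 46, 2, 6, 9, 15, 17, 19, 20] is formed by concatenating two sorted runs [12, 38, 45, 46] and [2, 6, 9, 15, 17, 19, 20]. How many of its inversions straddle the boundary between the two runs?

24

Take each right-half value and tally the left-half values above it:
r = 2: 12, 38, 45, 46 → 4
r = 6: 12, 38, 45, 46 → 4
r = 9: 12, 38, 45, 46 → 4
r = 15: 38, 45, 46 → 3
r = 17: 38, 45, 46 → 3
r = 19: 38, 45, 46 → 3
r = 20: 38, 45, 46 → 3
Cross-inversions: 4 + 4 + 4 + 3 + 3 + 3 + 3 = 24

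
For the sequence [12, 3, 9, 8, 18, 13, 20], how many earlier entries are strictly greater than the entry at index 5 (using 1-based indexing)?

The element at index 5 is 18.
Elements before it: 12, 3, 9, 8
None of them are larger than 18.

0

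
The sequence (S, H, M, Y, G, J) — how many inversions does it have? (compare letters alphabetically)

Out-of-order index pairs (1-indexed):
(1,2): S > H
(1,3): S > M
(1,5): S > G
(1,6): S > J
(2,5): H > G
(3,5): M > G
(3,6): M > J
(4,5): Y > G
(4,6): Y > J
That's 9 pairs.

9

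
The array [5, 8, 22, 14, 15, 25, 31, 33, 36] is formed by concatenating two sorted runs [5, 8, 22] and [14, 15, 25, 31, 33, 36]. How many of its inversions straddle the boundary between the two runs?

Count, for every r in R, how many entries of L exceed r:
r = 14: 22 → 1
r = 15: 22 → 1
r = 25: none → 0
r = 31: none → 0
r = 33: none → 0
r = 36: none → 0
Cross-inversions: 1 + 1 + 0 + 0 + 0 + 0 = 2

2 split inversions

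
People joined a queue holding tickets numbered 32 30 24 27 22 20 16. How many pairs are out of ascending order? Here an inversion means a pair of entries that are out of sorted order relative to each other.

20

For each element, count later entries that are smaller:
32 → 30, 24, 27, 22, 20, 16 → 6
30 → 24, 27, 22, 20, 16 → 5
24 → 22, 20, 16 → 3
27 → 22, 20, 16 → 3
22 → 20, 16 → 2
20 → 16 → 1
16 → none → 0
Sum: 6 + 5 + 3 + 3 + 2 + 1 + 0 = 20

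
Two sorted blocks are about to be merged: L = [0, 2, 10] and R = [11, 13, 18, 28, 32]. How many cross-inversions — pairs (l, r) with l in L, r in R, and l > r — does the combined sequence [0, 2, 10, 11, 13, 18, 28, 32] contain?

Take each right-half value and tally the left-half values above it:
r = 11: none → 0
r = 13: none → 0
r = 18: none → 0
r = 28: none → 0
r = 32: none → 0
Cross-inversions: 0 + 0 + 0 + 0 + 0 = 0

0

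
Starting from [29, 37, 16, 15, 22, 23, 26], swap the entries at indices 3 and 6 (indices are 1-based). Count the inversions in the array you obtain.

There are 14 inversions.

Positions 3 and 6 hold 16 and 23; after swapping, the array is [29, 37, 23, 15, 22, 16, 26].
Count, for each position, how many later elements it exceeds:
29 → 23, 15, 22, 16, 26 → 5
37 → 23, 15, 22, 16, 26 → 5
23 → 15, 22, 16 → 3
15 → none → 0
22 → 16 → 1
16 → none → 0
26 → none → 0
Sum: 5 + 5 + 3 + 0 + 1 + 0 + 0 = 14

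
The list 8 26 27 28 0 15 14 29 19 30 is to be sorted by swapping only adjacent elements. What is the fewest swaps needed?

Swaps: 15

Each adjacent swap fixes exactly one inversion, so the minimum swap count equals the number of inversions.
Count inversions — for each element, later elements that are smaller:
8: 0 → 1
26: 0, 15, 14, 19 → 4
27: 0, 15, 14, 19 → 4
28: 0, 15, 14, 19 → 4
0: none → 0
15: 14 → 1
14: none → 0
29: 19 → 1
19: none → 0
30: none → 0
Total inversions: 1 + 4 + 4 + 4 + 0 + 1 + 0 + 1 + 0 + 0 = 15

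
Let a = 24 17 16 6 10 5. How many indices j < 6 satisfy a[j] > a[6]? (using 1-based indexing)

5

The element at index 6 is 5.
Elements before it: 24, 17, 16, 6, 10
Those larger than 5: 24, 17, 16, 6, 10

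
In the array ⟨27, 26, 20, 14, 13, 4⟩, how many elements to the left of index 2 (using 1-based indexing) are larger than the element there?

1

The element at index 2 is 26.
Elements before it: 27
Those larger than 26: 27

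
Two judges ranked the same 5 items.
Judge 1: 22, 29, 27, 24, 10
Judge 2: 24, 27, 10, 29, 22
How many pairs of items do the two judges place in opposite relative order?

8 discordant pairs

Assign each item its position (1..5) in the first ordering, then rewrite the second ordering as that position sequence:
positions: 22→1, 29→2, 27→3, 24→4, 10→5
second ordering as positions: [4, 3, 5, 2, 1]
Discordant pairs = inversions in this position sequence.
4: 3, 2, 1 → 3
3: 2, 1 → 2
5: 2, 1 → 2
2: 1 → 1
1: 0
Total: 3 + 2 + 2 + 1 + 0 = 8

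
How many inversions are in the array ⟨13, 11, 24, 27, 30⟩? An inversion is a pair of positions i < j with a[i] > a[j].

1 inversion

For each element, count later entries that are smaller:
13: 1
11: 0
24: 0
27: 0
30: 0
Sum: 1 + 0 + 0 + 0 + 0 = 1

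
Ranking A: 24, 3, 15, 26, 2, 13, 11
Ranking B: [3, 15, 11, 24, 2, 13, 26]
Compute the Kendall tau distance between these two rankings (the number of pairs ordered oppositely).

8 discordant pairs

Assign each item its position (1..7) in the first ordering, then rewrite the second ordering as that position sequence:
positions: 24→1, 3→2, 15→3, 26→4, 2→5, 13→6, 11→7
second ordering as positions: [2, 3, 7, 1, 5, 6, 4]
Discordant pairs = inversions in this position sequence.
2: 1 → 1
3: 1 → 1
7: 1, 5, 6, 4 → 4
1: 0
5: 4 → 1
6: 4 → 1
4: 0
Total: 1 + 1 + 4 + 0 + 1 + 1 + 0 = 8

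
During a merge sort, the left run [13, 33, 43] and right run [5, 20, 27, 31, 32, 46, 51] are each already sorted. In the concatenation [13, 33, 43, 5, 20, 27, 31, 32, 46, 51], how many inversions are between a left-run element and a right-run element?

Cross-inversions: 11

For each element r of the right run, count left-run elements greater than r:
r = 5: 13, 33, 43 → 3
r = 20: 33, 43 → 2
r = 27: 33, 43 → 2
r = 31: 33, 43 → 2
r = 32: 33, 43 → 2
r = 46: none → 0
r = 51: none → 0
Cross-inversions: 3 + 2 + 2 + 2 + 2 + 0 + 0 = 11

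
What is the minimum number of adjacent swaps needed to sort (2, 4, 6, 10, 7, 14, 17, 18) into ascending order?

1

Minimum adjacent swaps = number of inversions (each swap of adjacent out-of-order elements removes one inversion and no swap can remove more).
Count inversions — for each element, later elements that are smaller:
2: none → 0
4: none → 0
6: none → 0
10: 7 → 1
7: none → 0
14: none → 0
17: none → 0
18: none → 0
Total inversions: 0 + 0 + 0 + 1 + 0 + 0 + 0 + 0 = 1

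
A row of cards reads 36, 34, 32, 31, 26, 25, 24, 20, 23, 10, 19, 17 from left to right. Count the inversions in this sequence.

Sweep left to right; for each value list the smaller values that follow it:
36 → 34, 32, 31, 26, 25, 24, 20, 23, 10, 19, 17 → 11
34 → 32, 31, 26, 25, 24, 20, 23, 10, 19, 17 → 10
32 → 31, 26, 25, 24, 20, 23, 10, 19, 17 → 9
31 → 26, 25, 24, 20, 23, 10, 19, 17 → 8
26 → 25, 24, 20, 23, 10, 19, 17 → 7
25 → 24, 20, 23, 10, 19, 17 → 6
24 → 20, 23, 10, 19, 17 → 5
20 → 10, 19, 17 → 3
23 → 10, 19, 17 → 3
10 → none → 0
19 → 17 → 1
17 → none → 0
Sum: 11 + 10 + 9 + 8 + 7 + 6 + 5 + 3 + 3 + 0 + 1 + 0 = 63

Inversions: 63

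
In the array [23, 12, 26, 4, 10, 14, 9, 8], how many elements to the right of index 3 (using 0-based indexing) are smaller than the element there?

The element at index 3 is 4.
Elements after it: 10, 14, 9, 8
None of them are smaller than 4.

0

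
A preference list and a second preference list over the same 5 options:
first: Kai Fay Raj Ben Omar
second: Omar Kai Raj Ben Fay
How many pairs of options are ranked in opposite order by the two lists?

Pairs: 6

Assign each item its position (1..5) in the first ordering, then rewrite the second ordering as that position sequence:
positions: Kai→1, Fay→2, Raj→3, Ben→4, Omar→5
second ordering as positions: [5, 1, 3, 4, 2]
Discordant pairs = inversions in this position sequence.
5: 1, 3, 4, 2 → 4
1: 0
3: 2 → 1
4: 2 → 1
2: 0
Total: 4 + 0 + 1 + 1 + 0 = 6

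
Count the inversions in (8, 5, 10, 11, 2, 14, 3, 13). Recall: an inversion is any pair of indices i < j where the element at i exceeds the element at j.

There are 11 inversions.

For each element, count later entries that are smaller:
8: 3
5: 2
10: 2
11: 2
2: 0
14: 2
3: 0
13: 0
Sum: 3 + 2 + 2 + 2 + 0 + 2 + 0 + 0 = 11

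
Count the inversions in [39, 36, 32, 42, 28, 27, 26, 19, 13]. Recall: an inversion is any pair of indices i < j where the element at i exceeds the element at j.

33 out-of-order pairs

Count, for each position, how many later elements it exceeds:
39 → 36, 32, 28, 27, 26, 19, 13 → 7
36 → 32, 28, 27, 26, 19, 13 → 6
32 → 28, 27, 26, 19, 13 → 5
42 → 28, 27, 26, 19, 13 → 5
28 → 27, 26, 19, 13 → 4
27 → 26, 19, 13 → 3
26 → 19, 13 → 2
19 → 13 → 1
13 → none → 0
Sum: 7 + 6 + 5 + 5 + 4 + 3 + 2 + 1 + 0 = 33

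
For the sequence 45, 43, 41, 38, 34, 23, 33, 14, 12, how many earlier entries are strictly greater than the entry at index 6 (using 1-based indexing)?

The element at index 6 is 23.
Elements before it: 45, 43, 41, 38, 34
Those larger than 23: 45, 43, 41, 38, 34

5 such elements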